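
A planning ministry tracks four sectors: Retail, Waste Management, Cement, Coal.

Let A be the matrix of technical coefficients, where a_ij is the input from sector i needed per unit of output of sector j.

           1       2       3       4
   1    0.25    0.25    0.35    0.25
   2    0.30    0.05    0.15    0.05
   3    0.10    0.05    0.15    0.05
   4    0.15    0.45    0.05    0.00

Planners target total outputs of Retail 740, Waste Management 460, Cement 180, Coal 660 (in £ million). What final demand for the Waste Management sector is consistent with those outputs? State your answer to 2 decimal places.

I − A =
  [   0.75    -0.25    -0.35    -0.25]
  [  -0.30     0.95    -0.15    -0.05]
  [  -0.10    -0.05     0.85    -0.05]
  [  -0.15    -0.45    -0.05     1.00]
d = (I − A) x:
  d_1 = (+0.75)·740 + (-0.25)·460 + (-0.35)·180 + (-0.25)·660 = 212.00
  d_2 = (-0.30)·740 + (+0.95)·460 + (-0.15)·180 + (-0.05)·660 = 155.00
  d_3 = (-0.10)·740 + (-0.05)·460 + (+0.85)·180 + (-0.05)·660 = 23.00
  d_4 = (-0.15)·740 + (-0.45)·460 + (-0.05)·180 + (+1.00)·660 = 333.00

d_2 = 155.00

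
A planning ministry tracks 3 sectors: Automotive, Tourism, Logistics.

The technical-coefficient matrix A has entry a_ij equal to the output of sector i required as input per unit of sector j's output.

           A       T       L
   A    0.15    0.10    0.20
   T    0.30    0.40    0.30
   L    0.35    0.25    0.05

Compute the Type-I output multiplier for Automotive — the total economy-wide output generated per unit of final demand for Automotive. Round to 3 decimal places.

I − A =
  [   0.85    -0.10    -0.20]
  [  -0.30     0.60    -0.30]
  [  -0.35    -0.25     0.95]
Cofactors of I−A, C_ij = (−1)^(i+j)·(minor ij) (rows/columns in the sector order above):
  C_11 = (0.60)(0.95) − (-0.30)(-0.25) = 0.4950
  C_12 = −[(-0.30)(0.95) − (-0.30)(-0.35)] = 0.3900
  C_13 = (-0.30)(-0.25) − (0.60)(-0.35) = 0.2850
  C_21 = −[(-0.10)(0.95) − (-0.20)(-0.25)] = 0.1450
  C_22 = (0.85)(0.95) − (-0.20)(-0.35) = 0.7375
  C_23 = −[(0.85)(-0.25) − (-0.10)(-0.35)] = 0.2475
  C_31 = (-0.10)(-0.30) − (-0.20)(0.60) = 0.1500
  C_32 = −[(0.85)(-0.30) − (-0.20)(-0.30)] = 0.3150
  C_33 = (0.85)(0.60) − (-0.10)(-0.30) = 0.4800
det(I−A) = Σ_j (I−A)_1j·C_1j = (0.85)(0.4950) + (-0.10)(0.3900) + (-0.20)(0.2850) = 0.32475
adj(I−A) = Cᵀ =
  [ 0.4950   0.1450   0.1500]
  [ 0.3900   0.7375   0.3150]
  [ 0.2850   0.2475   0.4800]
(I − A)⁻¹ = adj(I−A) / det(I−A) ≈
  [   1.5242     0.4465     0.4619]
  [   1.2009     2.2710     0.9700]
  [   0.8776     0.7621     1.4781]
The output multiplier for sector j is the column-j sum of the Leontief inverse (I − A)⁻¹ = adj(I−A) / det(I−A).
Column A of adj(I−A): (0.4950, 0.3900, 0.2850); det(I−A) = 0.32475.
m_A = (0.4950 + 0.3900 + 0.2850) / 0.32475 = 1.17 / 0.32475 ≈ 3.603.

m_A = 3.603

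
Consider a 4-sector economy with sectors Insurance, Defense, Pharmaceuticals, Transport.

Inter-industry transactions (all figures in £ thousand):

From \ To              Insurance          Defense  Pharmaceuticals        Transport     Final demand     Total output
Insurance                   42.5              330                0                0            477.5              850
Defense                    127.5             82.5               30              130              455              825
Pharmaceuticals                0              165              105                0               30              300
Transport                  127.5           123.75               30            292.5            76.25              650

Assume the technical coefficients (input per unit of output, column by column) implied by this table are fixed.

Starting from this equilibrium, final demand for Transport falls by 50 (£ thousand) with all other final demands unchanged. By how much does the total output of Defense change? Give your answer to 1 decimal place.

Δx_D = -25.3

Technical coefficients a_ij = z_ij / X_j:
  a_II = 42.5/850 = 0.05, a_DI = 127.5/850 = 0.15, a_PI = 0/850 = 0.00, a_TI = 127.5/850 = 0.15
  a_ID = 330/825 = 0.40, a_DD = 82.5/825 = 0.10, a_PD = 165/825 = 0.20, a_TD = 123.75/825 = 0.15
  a_IP = 0/300 = 0.00, a_DP = 30/300 = 0.10, a_PP = 105/300 = 0.35, a_TP = 30/300 = 0.10
  a_IT = 0/650 = 0.00, a_DT = 130/650 = 0.20, a_PT = 0/650 = 0.00, a_TT = 292.5/650 = 0.45
I − A =
  [   0.95    -0.40     0.00     0.00]
  [  -0.15     0.90    -0.10    -0.20]
  [   0.00    -0.20     0.65     0.00]
  [  -0.15    -0.15    -0.10     0.55]
Compute the cofactors C_ij = (−1)^(i+j)·(3×3 minor ij) of I−A; the adjugate is their transpose:
adj(I−A) = Cᵀ =
  [ 0.287250   0.143000   0.030000   0.052000]
  [ 0.073125   0.339625   0.071250   0.123500]
  [ 0.022500   0.104500   0.396750   0.038000]
  [ 0.102375   0.150625   0.099750   0.497750]
det(I−A) = Σ_j (I−A)_1j·C_1j = (0.95)(0.287250) + (-0.40)(0.073125) + (0.00)(0.022500) + (0.00)(0.102375) = 0.2436375
(I − A)⁻¹ = adj(I−A) / det(I−A) ≈
  [   1.1790     0.5869     0.1231     0.2134]
  [   0.3001     1.3940     0.2924     0.5069]
  [   0.0924     0.4289     1.6284     0.1560]
  [   0.4202     0.6182     0.4094     2.0430]
Δx = (I − A)⁻¹ Δd with Δd having -50 in the Transport component and 0 elsewhere.
So Δx_D = L_DT · (-50), where L_DT = adj(I−A)_DT / det(I−A) = 0.123500 / 0.2436375.
Δx_D = 0.123500 × (-50) / 0.2436375 = -6.175 / 0.2436375 ≈ -25.3.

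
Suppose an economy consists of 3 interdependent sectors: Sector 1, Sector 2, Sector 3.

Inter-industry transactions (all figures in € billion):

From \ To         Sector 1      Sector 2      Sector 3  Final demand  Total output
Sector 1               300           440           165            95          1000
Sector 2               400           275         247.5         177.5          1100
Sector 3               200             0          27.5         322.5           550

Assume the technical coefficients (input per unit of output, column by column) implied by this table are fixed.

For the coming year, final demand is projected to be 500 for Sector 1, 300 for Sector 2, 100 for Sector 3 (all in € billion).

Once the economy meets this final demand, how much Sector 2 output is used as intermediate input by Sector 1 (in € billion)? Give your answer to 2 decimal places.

Technical coefficients a_ij = z_ij / X_j:
  a_11 = 300/1000 = 0.30, a_21 = 400/1000 = 0.40, a_31 = 200/1000 = 0.20
  a_12 = 440/1100 = 0.40, a_22 = 275/1100 = 0.25, a_32 = 0/1100 = 0.00
  a_13 = 165/550 = 0.30, a_23 = 247.5/550 = 0.45, a_33 = 27.5/550 = 0.05
I − A =
  [   0.70    -0.40    -0.30]
  [  -0.40     0.75    -0.45]
  [  -0.20     0.00     0.95]
Cofactors of I−A, C_ij = (−1)^(i+j)·(minor ij) (rows/columns in the sector order above):
  C_11 = (0.75)(0.95) − (-0.45)(0.00) = 0.7125
  C_12 = −[(-0.40)(0.95) − (-0.45)(-0.20)] = 0.4700
  C_13 = (-0.40)(0.00) − (0.75)(-0.20) = 0.1500
  C_21 = −[(-0.40)(0.95) − (-0.30)(0.00)] = 0.3800
  C_22 = (0.70)(0.95) − (-0.30)(-0.20) = 0.6050
  C_23 = −[(0.70)(0.00) − (-0.40)(-0.20)] = 0.0800
  C_31 = (-0.40)(-0.45) − (-0.30)(0.75) = 0.4050
  C_32 = −[(0.70)(-0.45) − (-0.30)(-0.40)] = 0.4350
  C_33 = (0.70)(0.75) − (-0.40)(-0.40) = 0.3650
det(I−A) = Σ_j (I−A)_1j·C_1j = (0.70)(0.7125) + (-0.40)(0.4700) + (-0.30)(0.1500) = 0.26575
adj(I−A) = Cᵀ =
  [ 0.7125   0.3800   0.4050]
  [ 0.4700   0.6050   0.4350]
  [ 0.1500   0.0800   0.3650]
(I − A)⁻¹ = adj(I−A) / det(I−A) ≈
  [   2.6811     1.4299     1.5240]
  [   1.7686     2.2766     1.6369]
  [   0.5644     0.3010     1.3735]
First solve x = (I − A)⁻¹ d = adj(I−A)·d / det(I−A); in particular x_1 = (0.7125·500 + 0.3800·300 + 0.4050·100) / 0.26575 = 510.75 / 0.26575 ≈ 1921.9191.
Intermediate flow from 2 to 1: z_21 = a_21 · x_1 = 0.40 × 510.75 / 0.26575 = 204.30 / 0.26575 ≈ 768.77.

z_21 = 768.77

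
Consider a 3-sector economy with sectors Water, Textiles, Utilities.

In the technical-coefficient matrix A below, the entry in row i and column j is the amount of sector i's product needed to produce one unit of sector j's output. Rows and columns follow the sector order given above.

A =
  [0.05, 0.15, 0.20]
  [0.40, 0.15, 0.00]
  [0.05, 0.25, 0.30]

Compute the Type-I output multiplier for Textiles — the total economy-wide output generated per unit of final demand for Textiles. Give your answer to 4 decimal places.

I − A =
  [   0.95    -0.15    -0.20]
  [  -0.40     0.85     0.00]
  [  -0.05    -0.25     0.70]
Cofactors of I−A, C_ij = (−1)^(i+j)·(minor ij) (rows/columns in the sector order above):
  C_11 = (0.85)(0.70) − (0.00)(-0.25) = 0.5950
  C_12 = −[(-0.40)(0.70) − (0.00)(-0.05)] = 0.2800
  C_13 = (-0.40)(-0.25) − (0.85)(-0.05) = 0.1425
  C_21 = −[(-0.15)(0.70) − (-0.20)(-0.25)] = 0.1550
  C_22 = (0.95)(0.70) − (-0.20)(-0.05) = 0.6550
  C_23 = −[(0.95)(-0.25) − (-0.15)(-0.05)] = 0.2450
  C_31 = (-0.15)(0.00) − (-0.20)(0.85) = 0.1700
  C_32 = −[(0.95)(0.00) − (-0.20)(-0.40)] = 0.0800
  C_33 = (0.95)(0.85) − (-0.15)(-0.40) = 0.7475
det(I−A) = Σ_j (I−A)_1j·C_1j = (0.95)(0.5950) + (-0.15)(0.2800) + (-0.20)(0.1425) = 0.49475
adj(I−A) = Cᵀ =
  [ 0.5950   0.1550   0.1700]
  [ 0.2800   0.6550   0.0800]
  [ 0.1425   0.2450   0.7475]
(I − A)⁻¹ = adj(I−A) / det(I−A) ≈
  [   1.20263     0.31329     0.34361]
  [   0.56594     1.32390     0.16170]
  [   0.28802     0.49520     1.51086]
The output multiplier for sector j is the column-j sum of the Leontief inverse (I − A)⁻¹ = adj(I−A) / det(I−A).
Column T of adj(I−A): (0.1550, 0.6550, 0.2450); det(I−A) = 0.49475.
m_T = (0.1550 + 0.6550 + 0.2450) / 0.49475 = 1.055 / 0.49475 ≈ 2.1324.

m_T = 2.1324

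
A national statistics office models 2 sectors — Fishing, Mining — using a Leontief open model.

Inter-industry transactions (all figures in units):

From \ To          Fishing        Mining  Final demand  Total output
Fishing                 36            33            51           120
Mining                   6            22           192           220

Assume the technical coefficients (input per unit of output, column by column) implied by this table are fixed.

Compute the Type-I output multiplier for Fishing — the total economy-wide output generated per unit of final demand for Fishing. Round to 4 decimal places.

Technical coefficients a_ij = z_ij / X_j:
  a_FF = 36/120 = 0.30, a_MF = 6/120 = 0.05
  a_FM = 33/220 = 0.15, a_MM = 22/220 = 0.10
I − A =
  [   0.70    -0.15]
  [  -0.05     0.90]
det(I−A) = (0.70)(0.90) − (-0.15)(-0.05) = 0.6225
adj(I−A) = [[0.90, 0.15], [0.05, 0.70]]
(I − A)⁻¹ = adj(I−A) / det(I−A) ≈
  [   1.44578     0.24096]
  [   0.08032     1.12450]
The output multiplier for sector j is the column-j sum of the Leontief inverse (I − A)⁻¹ = adj(I−A) / det(I−A).
Column F of adj(I−A): (0.90, 0.05); det(I−A) = 0.6225.
m_F = (0.90 + 0.05) / 0.6225 = 0.95 / 0.6225 ≈ 1.5261.

m_F = 1.5261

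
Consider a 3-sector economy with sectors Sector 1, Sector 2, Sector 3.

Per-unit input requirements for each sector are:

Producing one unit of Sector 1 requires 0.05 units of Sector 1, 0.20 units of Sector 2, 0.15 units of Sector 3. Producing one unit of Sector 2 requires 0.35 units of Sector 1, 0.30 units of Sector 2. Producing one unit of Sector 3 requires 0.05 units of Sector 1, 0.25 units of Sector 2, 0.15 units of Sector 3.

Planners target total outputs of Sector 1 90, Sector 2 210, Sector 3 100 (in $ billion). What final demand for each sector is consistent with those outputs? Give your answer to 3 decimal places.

I − A =
  [   0.95    -0.35    -0.05]
  [  -0.20     0.70    -0.25]
  [  -0.15     0.00     0.85]
d = (I − A) x:
  d_1 = (+0.95)·90 + (-0.35)·210 + (-0.05)·100 = 7.000
  d_2 = (-0.20)·90 + (+0.70)·210 + (-0.25)·100 = 104.000
  d_3 = (-0.15)·90 + (+0.00)·210 + (+0.85)·100 = 71.500

d_1 = 7.000, d_2 = 104.000, d_3 = 71.500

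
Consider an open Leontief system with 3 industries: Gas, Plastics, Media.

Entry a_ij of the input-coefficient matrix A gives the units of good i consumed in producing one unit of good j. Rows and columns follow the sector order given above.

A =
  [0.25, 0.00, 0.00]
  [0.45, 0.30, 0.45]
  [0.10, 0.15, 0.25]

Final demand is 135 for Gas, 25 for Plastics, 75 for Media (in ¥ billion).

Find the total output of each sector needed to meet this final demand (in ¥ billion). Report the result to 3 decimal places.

x_G = 180.000, x_P = 265.246, x_M = 177.049

I − A =
  [   0.75     0.00     0.00]
  [  -0.45     0.70    -0.45]
  [  -0.10    -0.15     0.75]
Cofactors of I−A, C_ij = (−1)^(i+j)·(minor ij) (rows/columns in the sector order above):
  C_11 = (0.70)(0.75) − (-0.45)(-0.15) = 0.4575
  C_12 = −[(-0.45)(0.75) − (-0.45)(-0.10)] = 0.3825
  C_13 = (-0.45)(-0.15) − (0.70)(-0.10) = 0.1375
  C_21 = −[(0.00)(0.75) − (0.00)(-0.15)] = 0.0000
  C_22 = (0.75)(0.75) − (0.00)(-0.10) = 0.5625
  C_23 = −[(0.75)(-0.15) − (0.00)(-0.10)] = 0.1125
  C_31 = (0.00)(-0.45) − (0.00)(0.70) = 0.0000
  C_32 = −[(0.75)(-0.45) − (0.00)(-0.45)] = 0.3375
  C_33 = (0.75)(0.70) − (0.00)(-0.45) = 0.5250
det(I−A) = Σ_j (I−A)_1j·C_1j = (0.75)(0.4575) + (0.00)(0.3825) + (0.00)(0.1375) = 0.343125
adj(I−A) = Cᵀ =
  [ 0.4575   0.0000   0.0000]
  [ 0.3825   0.5625   0.3375]
  [ 0.1375   0.1125   0.5250]
(I − A)⁻¹ = adj(I−A) / det(I−A) ≈
  [   1.3333     0.0000     0.0000]
  [   1.1148     1.6393     0.9836]
  [   0.4007     0.3279     1.5301]
x = (I − A)⁻¹ d = adj(I−A)·d / det(I−A), with det(I−A) = 0.343125:
  x_G = (0.4575·135 + 0.0000·25 + 0.0000·75) / 0.343125 = 61.7625 / 0.343125 = 180.000
  x_P = (0.3825·135 + 0.5625·25 + 0.3375·75) / 0.343125 = 91.0125 / 0.343125 ≈ 265.246
  x_M = (0.1375·135 + 0.1125·25 + 0.5250·75) / 0.343125 = 60.75 / 0.343125 ≈ 177.049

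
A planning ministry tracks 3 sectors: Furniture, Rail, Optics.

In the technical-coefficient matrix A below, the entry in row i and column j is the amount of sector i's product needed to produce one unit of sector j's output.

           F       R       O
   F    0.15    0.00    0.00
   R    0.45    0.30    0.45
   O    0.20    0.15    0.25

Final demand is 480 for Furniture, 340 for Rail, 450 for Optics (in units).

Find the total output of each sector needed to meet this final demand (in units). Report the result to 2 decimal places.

I − A =
  [   0.85     0.00     0.00]
  [  -0.45     0.70    -0.45]
  [  -0.20    -0.15     0.75]
Cofactors of I−A, C_ij = (−1)^(i+j)·(minor ij) (rows/columns in the sector order above):
  C_11 = (0.70)(0.75) − (-0.45)(-0.15) = 0.4575
  C_12 = −[(-0.45)(0.75) − (-0.45)(-0.20)] = 0.4275
  C_13 = (-0.45)(-0.15) − (0.70)(-0.20) = 0.2075
  C_21 = −[(0.00)(0.75) − (0.00)(-0.15)] = 0.0000
  C_22 = (0.85)(0.75) − (0.00)(-0.20) = 0.6375
  C_23 = −[(0.85)(-0.15) − (0.00)(-0.20)] = 0.1275
  C_31 = (0.00)(-0.45) − (0.00)(0.70) = 0.0000
  C_32 = −[(0.85)(-0.45) − (0.00)(-0.45)] = 0.3825
  C_33 = (0.85)(0.70) − (0.00)(-0.45) = 0.5950
det(I−A) = Σ_j (I−A)_1j·C_1j = (0.85)(0.4575) + (0.00)(0.4275) + (0.00)(0.2075) = 0.388875
adj(I−A) = Cᵀ =
  [ 0.4575   0.0000   0.0000]
  [ 0.4275   0.6375   0.3825]
  [ 0.2075   0.1275   0.5950]
(I − A)⁻¹ = adj(I−A) / det(I−A) ≈
  [   1.1765     0.0000     0.0000]
  [   1.0993     1.6393     0.9836]
  [   0.5336     0.3279     1.5301]
x = (I − A)⁻¹ d = adj(I−A)·d / det(I−A), with det(I−A) = 0.388875:
  x_F = (0.4575·480 + 0.0000·340 + 0.0000·450) / 0.388875 = 219.60 / 0.388875 ≈ 564.71
  x_R = (0.4275·480 + 0.6375·340 + 0.3825·450) / 0.388875 = 594.075 / 0.388875 ≈ 1527.68
  x_O = (0.2075·480 + 0.1275·340 + 0.5950·450) / 0.388875 = 410.70 / 0.388875 ≈ 1056.12

x_F = 564.71, x_R = 1527.68, x_O = 1056.12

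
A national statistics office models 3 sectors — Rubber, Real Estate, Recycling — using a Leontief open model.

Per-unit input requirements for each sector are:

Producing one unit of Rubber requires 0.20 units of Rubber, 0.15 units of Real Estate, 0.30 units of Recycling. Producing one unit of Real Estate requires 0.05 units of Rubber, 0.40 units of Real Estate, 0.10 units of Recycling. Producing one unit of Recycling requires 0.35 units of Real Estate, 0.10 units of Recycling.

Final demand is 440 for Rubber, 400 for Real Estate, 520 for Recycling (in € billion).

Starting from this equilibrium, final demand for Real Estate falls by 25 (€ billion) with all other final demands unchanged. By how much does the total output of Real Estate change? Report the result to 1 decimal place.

Δx_2 = -45.9

I − A =
  [   0.80    -0.05     0.00]
  [  -0.15     0.60    -0.35]
  [  -0.30    -0.10     0.90]
Cofactors of I−A, C_ij = (−1)^(i+j)·(minor ij) (rows/columns in the sector order above):
  C_11 = (0.60)(0.90) − (-0.35)(-0.10) = 0.5050
  C_12 = −[(-0.15)(0.90) − (-0.35)(-0.30)] = 0.2400
  C_13 = (-0.15)(-0.10) − (0.60)(-0.30) = 0.1950
  C_21 = −[(-0.05)(0.90) − (0.00)(-0.10)] = 0.0450
  C_22 = (0.80)(0.90) − (0.00)(-0.30) = 0.7200
  C_23 = −[(0.80)(-0.10) − (-0.05)(-0.30)] = 0.0950
  C_31 = (-0.05)(-0.35) − (0.00)(0.60) = 0.0175
  C_32 = −[(0.80)(-0.35) − (0.00)(-0.15)] = 0.2800
  C_33 = (0.80)(0.60) − (-0.05)(-0.15) = 0.4725
det(I−A) = Σ_j (I−A)_1j·C_1j = (0.80)(0.5050) + (-0.05)(0.2400) + (0.00)(0.1950) = 0.3920
adj(I−A) = Cᵀ =
  [ 0.5050   0.0450   0.0175]
  [ 0.2400   0.7200   0.2800]
  [ 0.1950   0.0950   0.4725]
(I − A)⁻¹ = adj(I−A) / det(I−A) ≈
  [   1.2883     0.1148     0.0446]
  [   0.6122     1.8367     0.7143]
  [   0.4974     0.2423     1.2054]
Δx = (I − A)⁻¹ Δd with Δd having -25 in the Real Estate component and 0 elsewhere.
So Δx_2 = L_22 · (-25), where L_22 = adj(I−A)_22 / det(I−A) = 0.7200 / 0.3920.
Δx_2 = 0.7200 × (-25) / 0.3920 = -18.00 / 0.3920 ≈ -45.9.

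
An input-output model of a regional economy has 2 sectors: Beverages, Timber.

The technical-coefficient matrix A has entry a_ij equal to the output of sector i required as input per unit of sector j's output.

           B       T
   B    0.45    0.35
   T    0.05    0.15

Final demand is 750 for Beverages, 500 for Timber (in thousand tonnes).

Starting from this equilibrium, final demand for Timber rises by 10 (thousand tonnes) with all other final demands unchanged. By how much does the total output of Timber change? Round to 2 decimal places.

Δx_T = 12.22

I − A =
  [   0.55    -0.35]
  [  -0.05     0.85]
det(I−A) = (0.55)(0.85) − (-0.35)(-0.05) = 0.4500
adj(I−A) = [[0.85, 0.35], [0.05, 0.55]]
(I − A)⁻¹ = adj(I−A) / det(I−A) ≈
  [   1.8889     0.7778]
  [   0.1111     1.2222]
Δx = (I − A)⁻¹ Δd with Δd having +10 in the Timber component and 0 elsewhere.
So Δx_T = L_TT · (+10), where L_TT = adj(I−A)_TT / det(I−A) = 0.55 / 0.4500.
Δx_T = 0.55 × (+10) / 0.4500 = 5.50 / 0.4500 ≈ 12.22.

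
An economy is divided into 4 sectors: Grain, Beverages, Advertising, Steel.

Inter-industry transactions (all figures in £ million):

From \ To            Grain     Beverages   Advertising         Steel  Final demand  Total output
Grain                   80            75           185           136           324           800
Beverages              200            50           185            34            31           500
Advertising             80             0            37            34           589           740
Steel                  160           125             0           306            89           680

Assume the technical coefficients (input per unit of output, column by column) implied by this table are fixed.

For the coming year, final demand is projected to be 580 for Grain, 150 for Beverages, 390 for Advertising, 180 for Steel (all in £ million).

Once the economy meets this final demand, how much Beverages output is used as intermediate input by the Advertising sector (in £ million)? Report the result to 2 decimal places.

Technical coefficients a_ij = z_ij / X_j:
  a_11 = 80/800 = 0.10, a_21 = 200/800 = 0.25, a_31 = 80/800 = 0.10, a_41 = 160/800 = 0.20
  a_12 = 75/500 = 0.15, a_22 = 50/500 = 0.10, a_32 = 0/500 = 0.00, a_42 = 125/500 = 0.25
  a_13 = 185/740 = 0.25, a_23 = 185/740 = 0.25, a_33 = 37/740 = 0.05, a_43 = 0/740 = 0.00
  a_14 = 136/680 = 0.20, a_24 = 34/680 = 0.05, a_34 = 34/680 = 0.05, a_44 = 306/680 = 0.45
I − A =
  [   0.90    -0.15    -0.25    -0.20]
  [  -0.25     0.90    -0.25    -0.05]
  [  -0.10     0.00     0.95    -0.05]
  [  -0.20    -0.25     0.00     0.55]
Compute the cofactors C_ij = (−1)^(i+j)·(3×3 minor ij) of I−A; the adjugate is their transpose:
adj(I−A) = Cᵀ =
  [ 0.455250   0.129000   0.153750   0.191250]
  [ 0.156375   0.416000   0.150625   0.108375]
  [ 0.060375   0.026000   0.363625   0.057375]
  [ 0.236625   0.236000   0.124375   0.707625]
det(I−A) = Σ_j (I−A)_1j·C_1j = (0.90)(0.455250) + (-0.15)(0.156375) + (-0.25)(0.060375) + (-0.20)(0.236625) = 0.32385
(I − A)⁻¹ = adj(I−A) / det(I−A) ≈
  [   1.4057     0.3983     0.4748     0.5906]
  [   0.4829     1.2845     0.4651     0.3346]
  [   0.1864     0.0803     1.1228     0.1772]
  [   0.7307     0.7287     0.3841     2.1850]
First solve x = (I − A)⁻¹ d = adj(I−A)·d / det(I−A); in particular x_3 = (0.060375·580 + 0.026000·150 + 0.363625·390 + 0.057375·180) / 0.32385 = 191.05875 / 0.32385 ≈ 589.9606.
Intermediate flow from 2 to 3: z_23 = a_23 · x_3 = 0.25 × 191.05875 / 0.32385 = 47.7646875 / 0.32385 ≈ 147.49.

z_23 = 147.49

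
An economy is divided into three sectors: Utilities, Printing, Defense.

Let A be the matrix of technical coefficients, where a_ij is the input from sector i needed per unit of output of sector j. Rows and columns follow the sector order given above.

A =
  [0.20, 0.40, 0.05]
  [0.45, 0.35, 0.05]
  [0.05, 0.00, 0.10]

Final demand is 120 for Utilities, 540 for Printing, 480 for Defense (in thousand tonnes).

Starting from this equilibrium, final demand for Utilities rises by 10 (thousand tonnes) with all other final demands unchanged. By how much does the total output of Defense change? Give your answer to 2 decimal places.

Δx_3 = 1.07

I − A =
  [   0.80    -0.40    -0.05]
  [  -0.45     0.65    -0.05]
  [  -0.05     0.00     0.90]
Cofactors of I−A, C_ij = (−1)^(i+j)·(minor ij) (rows/columns in the sector order above):
  C_11 = (0.65)(0.90) − (-0.05)(0.00) = 0.5850
  C_12 = −[(-0.45)(0.90) − (-0.05)(-0.05)] = 0.4075
  C_13 = (-0.45)(0.00) − (0.65)(-0.05) = 0.0325
  C_21 = −[(-0.40)(0.90) − (-0.05)(0.00)] = 0.3600
  C_22 = (0.80)(0.90) − (-0.05)(-0.05) = 0.7175
  C_23 = −[(0.80)(0.00) − (-0.40)(-0.05)] = 0.0200
  C_31 = (-0.40)(-0.05) − (-0.05)(0.65) = 0.0525
  C_32 = −[(0.80)(-0.05) − (-0.05)(-0.45)] = 0.0625
  C_33 = (0.80)(0.65) − (-0.40)(-0.45) = 0.3400
det(I−A) = Σ_j (I−A)_1j·C_1j = (0.80)(0.5850) + (-0.40)(0.4075) + (-0.05)(0.0325) = 0.303375
adj(I−A) = Cᵀ =
  [ 0.5850   0.3600   0.0525]
  [ 0.4075   0.7175   0.0625]
  [ 0.0325   0.0200   0.3400]
(I − A)⁻¹ = adj(I−A) / det(I−A) ≈
  [   1.9283     1.1867     0.1731]
  [   1.3432     2.3651     0.2060]
  [   0.1071     0.0659     1.1207]
Δx = (I − A)⁻¹ Δd with Δd having +10 in the Utilities component and 0 elsewhere.
So Δx_3 = L_31 · (+10), where L_31 = adj(I−A)_31 / det(I−A) = 0.0325 / 0.303375.
Δx_3 = 0.0325 × (+10) / 0.303375 = 0.325 / 0.303375 ≈ 1.07.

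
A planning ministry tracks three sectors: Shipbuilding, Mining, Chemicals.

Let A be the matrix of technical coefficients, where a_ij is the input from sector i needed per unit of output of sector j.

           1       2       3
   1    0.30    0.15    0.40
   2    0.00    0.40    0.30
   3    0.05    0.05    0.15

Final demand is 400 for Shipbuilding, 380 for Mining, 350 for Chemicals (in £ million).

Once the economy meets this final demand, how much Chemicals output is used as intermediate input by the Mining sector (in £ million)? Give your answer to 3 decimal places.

z_32 = 44.846

I − A =
  [   0.70    -0.15    -0.40]
  [   0.00     0.60    -0.30]
  [  -0.05    -0.05     0.85]
Cofactors of I−A, C_ij = (−1)^(i+j)·(minor ij) (rows/columns in the sector order above):
  C_11 = (0.60)(0.85) − (-0.30)(-0.05) = 0.4950
  C_12 = −[(0.00)(0.85) − (-0.30)(-0.05)] = 0.0150
  C_13 = (0.00)(-0.05) − (0.60)(-0.05) = 0.0300
  C_21 = −[(-0.15)(0.85) − (-0.40)(-0.05)] = 0.1475
  C_22 = (0.70)(0.85) − (-0.40)(-0.05) = 0.5750
  C_23 = −[(0.70)(-0.05) − (-0.15)(-0.05)] = 0.0425
  C_31 = (-0.15)(-0.30) − (-0.40)(0.60) = 0.2850
  C_32 = −[(0.70)(-0.30) − (-0.40)(0.00)] = 0.2100
  C_33 = (0.70)(0.60) − (-0.15)(0.00) = 0.4200
det(I−A) = Σ_j (I−A)_1j·C_1j = (0.70)(0.4950) + (-0.15)(0.0150) + (-0.40)(0.0300) = 0.33225
adj(I−A) = Cᵀ =
  [ 0.4950   0.1475   0.2850]
  [ 0.0150   0.5750   0.2100]
  [ 0.0300   0.0425   0.4200]
(I − A)⁻¹ = adj(I−A) / det(I−A) ≈
  [   1.4898     0.4439     0.8578]
  [   0.0451     1.7306     0.6321]
  [   0.0903     0.1279     1.2641]
First solve x = (I − A)⁻¹ d = adj(I−A)·d / det(I−A); in particular x_2 = (0.0150·400 + 0.5750·380 + 0.2100·350) / 0.33225 = 298.00 / 0.33225 ≈ 896.91497.
Intermediate flow from 3 to 2: z_32 = a_32 · x_2 = 0.05 × 298.00 / 0.33225 = 14.90 / 0.33225 ≈ 44.846.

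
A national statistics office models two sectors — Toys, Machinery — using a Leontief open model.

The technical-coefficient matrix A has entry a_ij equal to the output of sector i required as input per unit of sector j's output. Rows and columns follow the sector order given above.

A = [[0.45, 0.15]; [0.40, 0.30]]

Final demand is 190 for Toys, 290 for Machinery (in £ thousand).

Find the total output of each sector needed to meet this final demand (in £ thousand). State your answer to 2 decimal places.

x_T = 543.08, x_M = 724.62

I − A =
  [   0.55    -0.15]
  [  -0.40     0.70]
det(I−A) = (0.55)(0.70) − (-0.15)(-0.40) = 0.3250
adj(I−A) = [[0.70, 0.15], [0.40, 0.55]]
(I − A)⁻¹ = adj(I−A) / det(I−A) ≈
  [   2.1538     0.4615]
  [   1.2308     1.6923]
x = (I − A)⁻¹ d = adj(I−A)·d / det(I−A), with det(I−A) = 0.3250:
  x_T = (0.70·190 + 0.15·290) / 0.3250 = 176.50 / 0.3250 ≈ 543.08
  x_M = (0.40·190 + 0.55·290) / 0.3250 = 235.50 / 0.3250 ≈ 724.62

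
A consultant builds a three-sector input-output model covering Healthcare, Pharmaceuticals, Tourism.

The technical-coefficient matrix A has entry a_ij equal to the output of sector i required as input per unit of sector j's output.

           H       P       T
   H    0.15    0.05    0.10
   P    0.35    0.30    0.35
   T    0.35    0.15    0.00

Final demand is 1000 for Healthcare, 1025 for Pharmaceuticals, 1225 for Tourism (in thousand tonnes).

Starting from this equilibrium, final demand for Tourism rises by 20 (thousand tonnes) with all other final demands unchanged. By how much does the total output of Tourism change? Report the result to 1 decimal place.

I − A =
  [   0.85    -0.05    -0.10]
  [  -0.35     0.70    -0.35]
  [  -0.35    -0.15     1.00]
Cofactors of I−A, C_ij = (−1)^(i+j)·(minor ij) (rows/columns in the sector order above):
  C_11 = (0.70)(1.00) − (-0.35)(-0.15) = 0.6475
  C_12 = −[(-0.35)(1.00) − (-0.35)(-0.35)] = 0.4725
  C_13 = (-0.35)(-0.15) − (0.70)(-0.35) = 0.2975
  C_21 = −[(-0.05)(1.00) − (-0.10)(-0.15)] = 0.0650
  C_22 = (0.85)(1.00) − (-0.10)(-0.35) = 0.8150
  C_23 = −[(0.85)(-0.15) − (-0.05)(-0.35)] = 0.1450
  C_31 = (-0.05)(-0.35) − (-0.10)(0.70) = 0.0875
  C_32 = −[(0.85)(-0.35) − (-0.10)(-0.35)] = 0.3325
  C_33 = (0.85)(0.70) − (-0.05)(-0.35) = 0.5775
det(I−A) = Σ_j (I−A)_1j·C_1j = (0.85)(0.6475) + (-0.05)(0.4725) + (-0.10)(0.2975) = 0.4970
adj(I−A) = Cᵀ =
  [ 0.6475   0.0650   0.0875]
  [ 0.4725   0.8150   0.3325]
  [ 0.2975   0.1450   0.5775]
(I − A)⁻¹ = adj(I−A) / det(I−A) ≈
  [   1.3028     0.1308     0.1761]
  [   0.9507     1.6398     0.6690]
  [   0.5986     0.2918     1.1620]
Δx = (I − A)⁻¹ Δd with Δd having +20 in the Tourism component and 0 elsewhere.
So Δx_T = L_TT · (+20), where L_TT = adj(I−A)_TT / det(I−A) = 0.5775 / 0.4970.
Δx_T = 0.5775 × (+20) / 0.4970 = 11.55 / 0.4970 ≈ 23.2.

Δx_T = 23.2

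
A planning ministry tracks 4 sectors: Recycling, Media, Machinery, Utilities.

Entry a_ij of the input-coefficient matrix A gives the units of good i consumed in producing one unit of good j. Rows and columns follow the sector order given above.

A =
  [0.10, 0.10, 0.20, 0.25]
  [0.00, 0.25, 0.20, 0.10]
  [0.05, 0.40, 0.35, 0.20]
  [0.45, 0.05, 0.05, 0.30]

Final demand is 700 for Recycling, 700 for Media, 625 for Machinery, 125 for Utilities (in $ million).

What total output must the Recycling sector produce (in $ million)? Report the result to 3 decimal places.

I − A =
  [   0.90    -0.10    -0.20    -0.25]
  [   0.00     0.75    -0.20    -0.10]
  [  -0.05    -0.40     0.65    -0.20]
  [  -0.45    -0.05    -0.05     0.70]
Compute the cofactors C_ij = (−1)^(i+j)·(3×3 minor ij) of I−A; the adjugate is their transpose:
adj(I−A) = Cᵀ =
  [ 0.270500   0.115625   0.130375   0.150375]
  [ 0.054500   0.301750   0.117000   0.096000]
  [ 0.111500   0.229125   0.379125   0.180875]
  [ 0.185750   0.112250   0.119250   0.358250]
det(I−A) = Σ_j (I−A)_1j·C_1j = (0.90)(0.270500) + (-0.10)(0.054500) + (-0.20)(0.111500) + (-0.25)(0.185750) = 0.1692625
(I − A)⁻¹ = adj(I−A) / det(I−A) ≈
  [   1.5981     0.6831     0.7703     0.8884]
  [   0.3220     1.7827     0.6912     0.5672]
  [   0.6587     1.3537     2.2399     1.0686]
  [   1.0974     0.6632     0.7045     2.1165]
x = (I − A)⁻¹ d = adj(I−A)·d / det(I−A), with det(I−A) = 0.1692625:
  x_1 = (0.270500·700 + 0.115625·700 + 0.130375·625 + 0.150375·125) / 0.1692625 = 370.56875 / 0.1692625 ≈ 2189.314
  x_2 = (0.054500·700 + 0.301750·700 + 0.117000·625 + 0.096000·125) / 0.1692625 = 334.50 / 0.1692625 ≈ 1976.220
  x_3 = (0.111500·700 + 0.229125·700 + 0.379125·625 + 0.180875·125) / 0.1692625 = 498.00 / 0.1692625 ≈ 2942.176
  x_4 = (0.185750·700 + 0.112250·700 + 0.119250·625 + 0.358250·125) / 0.1692625 = 327.9125 / 0.1692625 ≈ 1937.302

x_1 = 2189.314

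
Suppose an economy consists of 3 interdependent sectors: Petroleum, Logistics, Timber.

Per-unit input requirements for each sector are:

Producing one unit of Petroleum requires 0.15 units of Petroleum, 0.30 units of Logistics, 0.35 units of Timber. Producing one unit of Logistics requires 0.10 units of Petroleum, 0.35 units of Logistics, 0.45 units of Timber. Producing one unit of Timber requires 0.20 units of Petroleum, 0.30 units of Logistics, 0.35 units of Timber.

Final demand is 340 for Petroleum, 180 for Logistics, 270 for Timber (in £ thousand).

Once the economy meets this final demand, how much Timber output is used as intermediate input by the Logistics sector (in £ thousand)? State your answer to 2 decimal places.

z_TL = 868.76

I − A =
  [   0.85    -0.10    -0.20]
  [  -0.30     0.65    -0.30]
  [  -0.35    -0.45     0.65]
Cofactors of I−A, C_ij = (−1)^(i+j)·(minor ij) (rows/columns in the sector order above):
  C_11 = (0.65)(0.65) − (-0.30)(-0.45) = 0.2875
  C_12 = −[(-0.30)(0.65) − (-0.30)(-0.35)] = 0.3000
  C_13 = (-0.30)(-0.45) − (0.65)(-0.35) = 0.3625
  C_21 = −[(-0.10)(0.65) − (-0.20)(-0.45)] = 0.1550
  C_22 = (0.85)(0.65) − (-0.20)(-0.35) = 0.4825
  C_23 = −[(0.85)(-0.45) − (-0.10)(-0.35)] = 0.4175
  C_31 = (-0.10)(-0.30) − (-0.20)(0.65) = 0.1600
  C_32 = −[(0.85)(-0.30) − (-0.20)(-0.30)] = 0.3150
  C_33 = (0.85)(0.65) − (-0.10)(-0.30) = 0.5225
det(I−A) = Σ_j (I−A)_1j·C_1j = (0.85)(0.2875) + (-0.10)(0.3000) + (-0.20)(0.3625) = 0.141875
adj(I−A) = Cᵀ =
  [ 0.2875   0.1550   0.1600]
  [ 0.3000   0.4825   0.3150]
  [ 0.3625   0.4175   0.5225]
(I − A)⁻¹ = adj(I−A) / det(I−A) ≈
  [   2.0264     1.0925     1.1278]
  [   2.1145     3.4009     2.2203]
  [   2.5551     2.9427     3.6828]
First solve x = (I − A)⁻¹ d = adj(I−A)·d / det(I−A); in particular x_L = (0.3000·340 + 0.4825·180 + 0.3150·270) / 0.141875 = 273.90 / 0.141875 ≈ 1930.5727.
Intermediate flow from T to L: z_TL = a_TL · x_L = 0.45 × 273.90 / 0.141875 = 123.255 / 0.141875 ≈ 868.76.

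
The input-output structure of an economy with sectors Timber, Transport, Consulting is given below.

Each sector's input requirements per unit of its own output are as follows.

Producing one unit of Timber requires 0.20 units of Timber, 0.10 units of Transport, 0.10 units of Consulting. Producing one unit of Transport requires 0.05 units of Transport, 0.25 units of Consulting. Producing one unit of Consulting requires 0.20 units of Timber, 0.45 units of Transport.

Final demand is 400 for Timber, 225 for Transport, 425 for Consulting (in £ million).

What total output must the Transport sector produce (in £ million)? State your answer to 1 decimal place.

I − A =
  [   0.80     0.00    -0.20]
  [  -0.10     0.95    -0.45]
  [  -0.10    -0.25     1.00]
Cofactors of I−A, C_ij = (−1)^(i+j)·(minor ij) (rows/columns in the sector order above):
  C_11 = (0.95)(1.00) − (-0.45)(-0.25) = 0.8375
  C_12 = −[(-0.10)(1.00) − (-0.45)(-0.10)] = 0.1450
  C_13 = (-0.10)(-0.25) − (0.95)(-0.10) = 0.1200
  C_21 = −[(0.00)(1.00) − (-0.20)(-0.25)] = 0.0500
  C_22 = (0.80)(1.00) − (-0.20)(-0.10) = 0.7800
  C_23 = −[(0.80)(-0.25) − (0.00)(-0.10)] = 0.2000
  C_31 = (0.00)(-0.45) − (-0.20)(0.95) = 0.1900
  C_32 = −[(0.80)(-0.45) − (-0.20)(-0.10)] = 0.3800
  C_33 = (0.80)(0.95) − (0.00)(-0.10) = 0.7600
det(I−A) = Σ_j (I−A)_1j·C_1j = (0.80)(0.8375) + (0.00)(0.1450) + (-0.20)(0.1200) = 0.6460
adj(I−A) = Cᵀ =
  [ 0.8375   0.0500   0.1900]
  [ 0.1450   0.7800   0.3800]
  [ 0.1200   0.2000   0.7600]
(I − A)⁻¹ = adj(I−A) / det(I−A) ≈
  [   1.2964     0.0774     0.2941]
  [   0.2245     1.2074     0.5882]
  [   0.1858     0.3096     1.1765]
x = (I − A)⁻¹ d = adj(I−A)·d / det(I−A), with det(I−A) = 0.6460:
  x_1 = (0.8375·400 + 0.0500·225 + 0.1900·425) / 0.6460 = 427.00 / 0.6460 ≈ 661.0
  x_2 = (0.1450·400 + 0.7800·225 + 0.3800·425) / 0.6460 = 395.00 / 0.6460 ≈ 611.5
  x_3 = (0.1200·400 + 0.2000·225 + 0.7600·425) / 0.6460 = 416.00 / 0.6460 ≈ 644.0

x_2 = 611.5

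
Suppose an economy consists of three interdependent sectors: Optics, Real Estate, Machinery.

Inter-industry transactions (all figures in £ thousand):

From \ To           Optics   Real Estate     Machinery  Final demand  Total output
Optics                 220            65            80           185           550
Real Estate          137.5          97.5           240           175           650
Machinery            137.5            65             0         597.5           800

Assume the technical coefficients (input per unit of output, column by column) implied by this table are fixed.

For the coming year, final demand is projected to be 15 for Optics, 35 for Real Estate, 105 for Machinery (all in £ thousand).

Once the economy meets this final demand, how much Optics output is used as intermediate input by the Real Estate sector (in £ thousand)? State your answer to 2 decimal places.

Technical coefficients a_ij = z_ij / X_j:
  a_11 = 220/550 = 0.40, a_21 = 137.5/550 = 0.25, a_31 = 137.5/550 = 0.25
  a_12 = 65/650 = 0.10, a_22 = 97.5/650 = 0.15, a_32 = 65/650 = 0.10
  a_13 = 80/800 = 0.10, a_23 = 240/800 = 0.30, a_33 = 0/800 = 0.00
I − A =
  [   0.60    -0.10    -0.10]
  [  -0.25     0.85    -0.30]
  [  -0.25    -0.10     1.00]
Cofactors of I−A, C_ij = (−1)^(i+j)·(minor ij) (rows/columns in the sector order above):
  C_11 = (0.85)(1.00) − (-0.30)(-0.10) = 0.8200
  C_12 = −[(-0.25)(1.00) − (-0.30)(-0.25)] = 0.3250
  C_13 = (-0.25)(-0.10) − (0.85)(-0.25) = 0.2375
  C_21 = −[(-0.10)(1.00) − (-0.10)(-0.10)] = 0.1100
  C_22 = (0.60)(1.00) − (-0.10)(-0.25) = 0.5750
  C_23 = −[(0.60)(-0.10) − (-0.10)(-0.25)] = 0.0850
  C_31 = (-0.10)(-0.30) − (-0.10)(0.85) = 0.1150
  C_32 = −[(0.60)(-0.30) − (-0.10)(-0.25)] = 0.2050
  C_33 = (0.60)(0.85) − (-0.10)(-0.25) = 0.4850
det(I−A) = Σ_j (I−A)_1j·C_1j = (0.60)(0.8200) + (-0.10)(0.3250) + (-0.10)(0.2375) = 0.43575
adj(I−A) = Cᵀ =
  [ 0.8200   0.1100   0.1150]
  [ 0.3250   0.5750   0.2050]
  [ 0.2375   0.0850   0.4850]
(I − A)⁻¹ = adj(I−A) / det(I−A) ≈
  [   1.8818     0.2524     0.2639]
  [   0.7458     1.3196     0.4705]
  [   0.5450     0.1951     1.1130]
First solve x = (I − A)⁻¹ d = adj(I−A)·d / det(I−A); in particular x_2 = (0.3250·15 + 0.5750·35 + 0.2050·105) / 0.43575 = 46.525 / 0.43575 ≈ 106.7699.
Intermediate flow from 1 to 2: z_12 = a_12 · x_2 = 0.10 × 46.525 / 0.43575 = 4.6525 / 0.43575 ≈ 10.68.

z_12 = 10.68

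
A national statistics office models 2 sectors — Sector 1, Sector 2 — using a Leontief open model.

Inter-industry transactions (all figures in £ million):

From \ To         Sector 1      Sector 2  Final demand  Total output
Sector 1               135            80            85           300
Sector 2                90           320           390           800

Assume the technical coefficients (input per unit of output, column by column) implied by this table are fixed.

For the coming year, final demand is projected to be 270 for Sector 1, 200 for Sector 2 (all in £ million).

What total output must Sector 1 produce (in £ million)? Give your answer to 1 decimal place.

x_1 = 606.7

Technical coefficients a_ij = z_ij / X_j:
  a_11 = 135/300 = 0.45, a_21 = 90/300 = 0.30
  a_12 = 80/800 = 0.10, a_22 = 320/800 = 0.40
I − A =
  [   0.55    -0.10]
  [  -0.30     0.60]
det(I−A) = (0.55)(0.60) − (-0.10)(-0.30) = 0.3000
adj(I−A) = [[0.60, 0.10], [0.30, 0.55]]
(I − A)⁻¹ = adj(I−A) / det(I−A) ≈
  [   2.0000     0.3333]
  [   1.0000     1.8333]
x = (I − A)⁻¹ d = adj(I−A)·d / det(I−A), with det(I−A) = 0.3000:
  x_1 = (0.60·270 + 0.10·200) / 0.3000 = 182.00 / 0.3000 ≈ 606.7
  x_2 = (0.30·270 + 0.55·200) / 0.3000 = 191.00 / 0.3000 ≈ 636.7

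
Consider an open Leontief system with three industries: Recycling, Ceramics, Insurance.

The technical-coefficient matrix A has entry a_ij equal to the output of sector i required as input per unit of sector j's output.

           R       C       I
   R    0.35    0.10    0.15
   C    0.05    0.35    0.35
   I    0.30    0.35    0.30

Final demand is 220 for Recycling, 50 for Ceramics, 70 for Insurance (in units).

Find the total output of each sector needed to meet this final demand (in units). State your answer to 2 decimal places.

I − A =
  [   0.65    -0.10    -0.15]
  [  -0.05     0.65    -0.35]
  [  -0.30    -0.35     0.70]
Cofactors of I−A, C_ij = (−1)^(i+j)·(minor ij) (rows/columns in the sector order above):
  C_11 = (0.65)(0.70) − (-0.35)(-0.35) = 0.3325
  C_12 = −[(-0.05)(0.70) − (-0.35)(-0.30)] = 0.1400
  C_13 = (-0.05)(-0.35) − (0.65)(-0.30) = 0.2125
  C_21 = −[(-0.10)(0.70) − (-0.15)(-0.35)] = 0.1225
  C_22 = (0.65)(0.70) − (-0.15)(-0.30) = 0.4100
  C_23 = −[(0.65)(-0.35) − (-0.10)(-0.30)] = 0.2575
  C_31 = (-0.10)(-0.35) − (-0.15)(0.65) = 0.1325
  C_32 = −[(0.65)(-0.35) − (-0.15)(-0.05)] = 0.2350
  C_33 = (0.65)(0.65) − (-0.10)(-0.05) = 0.4175
det(I−A) = Σ_j (I−A)_1j·C_1j = (0.65)(0.3325) + (-0.10)(0.1400) + (-0.15)(0.2125) = 0.17025
adj(I−A) = Cᵀ =
  [ 0.3325   0.1225   0.1325]
  [ 0.1400   0.4100   0.2350]
  [ 0.2125   0.2575   0.4175]
(I − A)⁻¹ = adj(I−A) / det(I−A) ≈
  [   1.9530     0.7195     0.7783]
  [   0.8223     2.4082     1.3803]
  [   1.2482     1.5125     2.4523]
x = (I − A)⁻¹ d = adj(I−A)·d / det(I−A), with det(I−A) = 0.17025:
  x_R = (0.3325·220 + 0.1225·50 + 0.1325·70) / 0.17025 = 88.55 / 0.17025 ≈ 520.12
  x_C = (0.1400·220 + 0.4100·50 + 0.2350·70) / 0.17025 = 67.75 / 0.17025 ≈ 397.94
  x_I = (0.2125·220 + 0.2575·50 + 0.4175·70) / 0.17025 = 88.85 / 0.17025 ≈ 521.88

x_R = 520.12, x_C = 397.94, x_I = 521.88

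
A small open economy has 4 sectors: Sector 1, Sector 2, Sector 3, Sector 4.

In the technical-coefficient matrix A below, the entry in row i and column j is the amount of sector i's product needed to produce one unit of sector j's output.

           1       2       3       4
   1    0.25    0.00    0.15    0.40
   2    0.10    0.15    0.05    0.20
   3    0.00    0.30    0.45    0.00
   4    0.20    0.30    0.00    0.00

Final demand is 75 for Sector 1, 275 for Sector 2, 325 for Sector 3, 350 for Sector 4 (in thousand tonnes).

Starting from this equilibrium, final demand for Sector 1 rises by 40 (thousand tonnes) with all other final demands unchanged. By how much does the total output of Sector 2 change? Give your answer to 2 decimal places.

Δx_2 = 11.60

I − A =
  [   0.75     0.00    -0.15    -0.40]
  [  -0.10     0.85    -0.05    -0.20]
  [   0.00    -0.30     0.55     0.00]
  [  -0.20    -0.30     0.00     1.00]
Compute the cofactors C_ij = (−1)^(i+j)·(3×3 minor ij) of I−A; the adjugate is their transpose:
adj(I−A) = Cᵀ =
  [ 0.419500   0.111000   0.124500   0.190000]
  [ 0.077000   0.368500   0.054500   0.104500]
  [ 0.042000   0.201000   0.512500   0.057000]
  [ 0.107000   0.132750   0.041250   0.334875]
det(I−A) = Σ_j (I−A)_1j·C_1j = (0.75)(0.419500) + (0.00)(0.077000) + (-0.15)(0.042000) + (-0.40)(0.107000) = 0.265525
(I − A)⁻¹ = adj(I−A) / det(I−A) ≈
  [   1.5799     0.4180     0.4689     0.7156]
  [   0.2900     1.3878     0.2053     0.3936]
  [   0.1582     0.7570     1.9301     0.2147]
  [   0.4030     0.5000     0.1554     1.2612]
Δx = (I − A)⁻¹ Δd with Δd having +40 in the Sector 1 component and 0 elsewhere.
So Δx_2 = L_21 · (+40), where L_21 = adj(I−A)_21 / det(I−A) = 0.077000 / 0.265525.
Δx_2 = 0.077000 × (+40) / 0.265525 = 3.08 / 0.265525 ≈ 11.60.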